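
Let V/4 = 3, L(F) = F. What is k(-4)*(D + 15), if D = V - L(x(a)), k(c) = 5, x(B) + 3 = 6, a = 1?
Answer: 120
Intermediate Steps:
x(B) = 3 (x(B) = -3 + 6 = 3)
V = 12 (V = 4*3 = 12)
D = 9 (D = 12 - 1*3 = 12 - 3 = 9)
k(-4)*(D + 15) = 5*(9 + 15) = 5*24 = 120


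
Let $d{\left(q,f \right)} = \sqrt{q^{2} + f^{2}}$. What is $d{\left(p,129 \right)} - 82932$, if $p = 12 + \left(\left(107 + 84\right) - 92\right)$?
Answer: $-82932 + 3 \sqrt{3218} \approx -82762.0$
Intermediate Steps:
$p = 111$ ($p = 12 + \left(191 - 92\right) = 12 + 99 = 111$)
$d{\left(q,f \right)} = \sqrt{f^{2} + q^{2}}$
$d{\left(p,129 \right)} - 82932 = \sqrt{129^{2} + 111^{2}} - 82932 = \sqrt{16641 + 12321} - 82932 = \sqrt{28962} - 82932 = 3 \sqrt{3218} - 82932 = -82932 + 3 \sqrt{3218}$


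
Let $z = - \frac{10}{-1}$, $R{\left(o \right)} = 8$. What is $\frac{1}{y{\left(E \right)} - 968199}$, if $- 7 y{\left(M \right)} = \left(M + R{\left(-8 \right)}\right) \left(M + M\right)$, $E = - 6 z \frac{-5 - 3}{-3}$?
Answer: $- \frac{7}{6826033} \approx -1.0255 \cdot 10^{-6}$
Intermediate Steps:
$z = 10$ ($z = \left(-10\right) \left(-1\right) = 10$)
$E = -160$ ($E = \left(-6\right) 10 \frac{-5 - 3}{-3} = - 60 \left(\left(-8\right) \left(- \frac{1}{3}\right)\right) = \left(-60\right) \frac{8}{3} = -160$)
$y{\left(M \right)} = - \frac{2 M \left(8 + M\right)}{7}$ ($y{\left(M \right)} = - \frac{\left(M + 8\right) \left(M + M\right)}{7} = - \frac{\left(8 + M\right) 2 M}{7} = - \frac{2 M \left(8 + M\right)}{7}$)
$\frac{1}{y{\left(E \right)} - 968199} = \frac{1}{\left(- \frac{2}{7}\right) \left(-160\right) \left(8 - 160\right) - 968199} = \frac{1}{\left(- \frac{2}{7}\right) \left(-160\right) \left(-152\right) - 968199} = \frac{1}{- \frac{48640}{7} - 968199} = \frac{1}{- \frac{6826033}{7}} = - \frac{7}{6826033}$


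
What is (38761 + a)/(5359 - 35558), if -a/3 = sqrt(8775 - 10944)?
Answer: -38761/30199 + 9*I*sqrt(241)/30199 ≈ -1.2835 + 0.0046266*I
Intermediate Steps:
a = -9*I*sqrt(241) (a = -3*sqrt(8775 - 10944) = -9*I*sqrt(241) ≈ -139.72*I)
(38761 + a)/(5359 - 35558) = (38761 - 9*I*sqrt(241))/(5359 - 35558) = (38761 - 9*I*sqrt(241))/(-30199) = (38761 - 9*I*sqrt(241))*(-1/30199) = -38761/30199 + 9*I*sqrt(241)/30199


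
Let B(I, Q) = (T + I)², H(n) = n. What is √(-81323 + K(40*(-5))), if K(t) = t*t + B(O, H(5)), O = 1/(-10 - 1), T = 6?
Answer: I*√4995858/11 ≈ 203.19*I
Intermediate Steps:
O = -1/11 (O = 1/(-11) = -1/11 ≈ -0.090909)
B(I, Q) = (6 + I)²
K(t) = 4225/121 + t² (K(t) = t*t + (6 - 1/11)² = t² + (65/11)² = t² + 4225/121 = 4225/121 + t²)
√(-81323 + K(40*(-5))) = √(-81323 + (4225/121 + (40*(-5))²)) = √(-81323 + (4225/121 + (-200)²)) = √(-81323 + (4225/121 + 40000)) = √(-81323 + 4844225/121) = √(-4995858/121) = I*√4995858/11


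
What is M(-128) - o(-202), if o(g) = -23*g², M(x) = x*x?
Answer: 954876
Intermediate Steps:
M(x) = x²
M(-128) - o(-202) = (-128)² - (-23)*(-202)² = 16384 - (-23)*40804 = 16384 - 1*(-938492) = 16384 + 938492 = 954876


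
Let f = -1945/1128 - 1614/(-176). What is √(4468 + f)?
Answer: √10766137767/1551 ≈ 66.899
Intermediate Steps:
f = 11549/1551 (f = -1945*1/1128 - 1614*(-1/176) = -1945/1128 + 807/88 = 11549/1551 ≈ 7.4462)
√(4468 + f) = √(4468 + 11549/1551) = √(6941417/1551) = √10766137767/1551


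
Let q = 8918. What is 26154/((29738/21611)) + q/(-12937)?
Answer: 3655954765297/192360253 ≈ 19006.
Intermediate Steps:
26154/((29738/21611)) + q/(-12937) = 26154/((29738/21611)) + 8918/(-12937) = 26154/((29738*(1/21611))) + 8918*(-1/12937) = 26154/(29738/21611) - 8918/12937 = 26154*(21611/29738) - 8918/12937 = 282607047/14869 - 8918/12937 = 3655954765297/192360253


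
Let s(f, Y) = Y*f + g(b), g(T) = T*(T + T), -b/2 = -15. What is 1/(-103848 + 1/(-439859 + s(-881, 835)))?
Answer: -1173694/121885774513 ≈ -9.6295e-6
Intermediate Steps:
b = 30 (b = -2*(-15) = 30)
g(T) = 2*T² (g(T) = T*(2*T) = 2*T²)
s(f, Y) = 1800 + Y*f (s(f, Y) = Y*f + 2*30² = Y*f + 2*900 = Y*f + 1800 = 1800 + Y*f)
1/(-103848 + 1/(-439859 + s(-881, 835))) = 1/(-103848 + 1/(-439859 + (1800 + 835*(-881)))) = 1/(-103848 + 1/(-439859 + (1800 - 735635))) = 1/(-103848 + 1/(-439859 - 733835)) = 1/(-103848 + 1/(-1173694)) = 1/(-103848 - 1/1173694) = 1/(-121885774513/1173694) = -1173694/121885774513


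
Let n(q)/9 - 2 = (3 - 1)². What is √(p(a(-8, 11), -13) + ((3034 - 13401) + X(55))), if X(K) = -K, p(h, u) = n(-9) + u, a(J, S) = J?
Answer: I*√10381 ≈ 101.89*I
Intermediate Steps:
n(q) = 54 (n(q) = 18 + 9*(3 - 1)² = 18 + 9*2² = 18 + 9*4 = 18 + 36 = 54)
p(h, u) = 54 + u
√(p(a(-8, 11), -13) + ((3034 - 13401) + X(55))) = √((54 - 13) + ((3034 - 13401) - 1*55)) = √(41 + (-10367 - 55)) = √(41 - 10422) = √(-10381) = I*√10381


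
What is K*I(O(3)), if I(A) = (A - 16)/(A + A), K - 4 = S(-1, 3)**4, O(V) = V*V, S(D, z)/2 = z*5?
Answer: -2835014/9 ≈ -3.1500e+5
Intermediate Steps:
S(D, z) = 10*z (S(D, z) = 2*(z*5) = 2*(5*z) = 10*z)
O(V) = V**2
K = 810004 (K = 4 + (10*3)**4 = 4 + 30**4 = 4 + 810000 = 810004)
I(A) = (-16 + A)/(2*A) (I(A) = (-16 + A)/((2*A)) = (-16 + A)*(1/(2*A)) = (-16 + A)/(2*A))
K*I(O(3)) = 810004*((-16 + 3**2)/(2*(3**2))) = 810004*((1/2)*(-16 + 9)/9) = 810004*((1/2)*(1/9)*(-7)) = 810004*(-7/18) = -2835014/9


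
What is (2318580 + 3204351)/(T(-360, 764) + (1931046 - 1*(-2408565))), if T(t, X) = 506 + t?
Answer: 5522931/4339757 ≈ 1.2726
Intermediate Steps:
(2318580 + 3204351)/(T(-360, 764) + (1931046 - 1*(-2408565))) = (2318580 + 3204351)/((506 - 360) + (1931046 - 1*(-2408565))) = 5522931/(146 + (1931046 + 2408565)) = 5522931/(146 + 4339611) = 5522931/4339757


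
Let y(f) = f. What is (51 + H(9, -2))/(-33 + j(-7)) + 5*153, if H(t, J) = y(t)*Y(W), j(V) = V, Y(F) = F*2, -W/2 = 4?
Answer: 30693/40 ≈ 767.33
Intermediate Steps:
W = -8 (W = -2*4 = -8)
Y(F) = 2*F
H(t, J) = -16*t (H(t, J) = t*(2*(-8)) = t*(-16) = -16*t)
(51 + H(9, -2))/(-33 + j(-7)) + 5*153 = (51 - 16*9)/(-33 - 7) + 5*153 = (51 - 144)/(-40) + 765 = -93*(-1/40) + 765 = 93/40 + 765 = 30693/40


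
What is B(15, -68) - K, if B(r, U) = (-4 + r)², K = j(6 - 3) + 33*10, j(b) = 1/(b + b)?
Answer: -1255/6 ≈ -209.17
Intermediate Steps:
j(b) = 1/(2*b)
K = 1981/6 (K = 1/(2*(6 - 3)) + 33*10 = (½)/3 + 330 = (½)*(⅓) + 330 = ⅙ + 330 = 1981/6 ≈ 330.17)
B(15, -68) - K = (-4 + 15)² - 1*1981/6 = 11² - 1981/6 = 121 - 1981/6 = -1255/6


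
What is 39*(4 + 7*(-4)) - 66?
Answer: -1002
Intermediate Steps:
39*(4 + 7*(-4)) - 66 = 39*(4 - 28) - 66 = 39*(-24) - 66 = -936 - 66 = -1002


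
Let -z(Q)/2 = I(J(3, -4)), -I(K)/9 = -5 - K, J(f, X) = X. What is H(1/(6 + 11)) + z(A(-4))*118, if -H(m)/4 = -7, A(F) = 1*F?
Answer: -2096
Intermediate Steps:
I(K) = 45 + 9*K (I(K) = -9*(-5 - K) = 45 + 9*K)
A(F) = F
z(Q) = -18 (z(Q) = -2*(45 + 9*(-4)) = -2*(45 - 36) = -2*9 = -18)
H(m) = 28 (H(m) = -4*(-7) = 28)
H(1/(6 + 11)) + z(A(-4))*118 = 28 - 18*118 = 28 - 2124 = -2096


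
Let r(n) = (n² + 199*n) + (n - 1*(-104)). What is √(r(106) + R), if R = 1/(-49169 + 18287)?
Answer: √31033330416078/30882 ≈ 180.39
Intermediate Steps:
r(n) = 104 + n² + 200*n (r(n) = (n² + 199*n) + (n + 104) = (n² + 199*n) + (104 + n) = 104 + n² + 200*n)
R = -1/30882 (R = 1/(-30882) = -1/30882 ≈ -3.2381e-5)
√(r(106) + R) = √((104 + 106² + 200*106) - 1/30882) = √((104 + 11236 + 21200) - 1/30882) = √(32540 - 1/30882) = √(1004900279/30882) = √31033330416078/30882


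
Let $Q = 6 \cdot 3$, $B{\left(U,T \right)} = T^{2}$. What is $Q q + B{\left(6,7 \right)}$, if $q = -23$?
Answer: $-365$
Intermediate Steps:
$Q = 18$
$Q q + B{\left(6,7 \right)} = 18 \left(-23\right) + 7^{2} = -414 + 49 = -365$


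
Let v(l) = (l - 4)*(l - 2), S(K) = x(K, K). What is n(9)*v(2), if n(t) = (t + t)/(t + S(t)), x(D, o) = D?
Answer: 0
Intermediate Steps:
S(K) = K
v(l) = (-4 + l)*(-2 + l)
n(t) = 1 (n(t) = (t + t)/(t + t) = (2*t)/((2*t)) = (2*t)*(1/(2*t)) = 1)
n(9)*v(2) = 1*(8 + 2² - 6*2) = 1*(8 + 4 - 12) = 1*0 = 0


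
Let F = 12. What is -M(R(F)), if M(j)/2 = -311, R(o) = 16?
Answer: 622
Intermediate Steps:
M(j) = -622 (M(j) = 2*(-311) = -622)
-M(R(F)) = -1*(-622) = 622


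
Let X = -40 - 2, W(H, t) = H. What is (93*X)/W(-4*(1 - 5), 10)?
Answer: -1953/8 ≈ -244.13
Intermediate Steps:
X = -42
(93*X)/W(-4*(1 - 5), 10) = (93*(-42))/((-4*(1 - 5))) = -3906/((-4*(-4))) = -3906/16 = -3906*1/16 = -1953/8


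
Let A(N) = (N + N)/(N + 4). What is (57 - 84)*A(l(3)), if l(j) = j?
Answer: -162/7 ≈ -23.143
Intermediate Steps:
A(N) = 2*N/(4 + N) (A(N) = (2*N)/(4 + N) = 2*N/(4 + N))
(57 - 84)*A(l(3)) = (57 - 84)*(2*3/(4 + 3)) = -54*3/7 = -27*6/7 = -162/7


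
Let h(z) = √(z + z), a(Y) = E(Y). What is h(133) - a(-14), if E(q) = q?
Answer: 14 + √266 ≈ 30.310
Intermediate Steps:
a(Y) = Y
h(z) = √2*√z (h(z) = √(2*z) = √2*√z)
h(133) - a(-14) = √2*√133 - 1*(-14) = √266 + 14 = 14 + √266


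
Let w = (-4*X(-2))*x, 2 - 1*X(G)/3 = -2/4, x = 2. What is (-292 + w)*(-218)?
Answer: 76736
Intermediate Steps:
X(G) = 15/2 (X(G) = 6 - (-6)/4 = 6 - 3*(-1/2) = 6 + 3/2 = 15/2)
w = -60 (w = -4*15/2*2 = -30*2 = -60)
(-292 + w)*(-218) = (-292 - 60)*(-218) = -352*(-218) = 76736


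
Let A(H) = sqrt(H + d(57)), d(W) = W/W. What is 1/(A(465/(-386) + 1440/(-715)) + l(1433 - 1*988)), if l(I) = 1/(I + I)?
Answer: 24563110/48502290849 - 396050*I*sqrt(6759823070)/48502290849 ≈ 0.00050643 - 0.67136*I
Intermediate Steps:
d(W) = 1
l(I) = 1/(2*I)
A(H) = sqrt(1 + H) (A(H) = sqrt(H + 1) = sqrt(1 + H))
1/(A(465/(-386) + 1440/(-715)) + l(1433 - 1*988)) = 1/(sqrt(1 + (465/(-386) + 1440/(-715))) + 1/(2*(1433 - 1*988))) = 1/(sqrt(1 + (465*(-1/386) + 1440*(-1/715))) + 1/(2*(1433 - 988))) = 1/(sqrt(1 + (-465/386 - 288/143)) + (1/2)/445) = 1/(sqrt(1 - 177663/55198) + (1/2)*(1/445)) = 1/(sqrt(-122465/55198) + 1/890) = 1/(I*sqrt(6759823070)/55198 + 1/890) = 1/(1/890 + I*sqrt(6759823070)/55198)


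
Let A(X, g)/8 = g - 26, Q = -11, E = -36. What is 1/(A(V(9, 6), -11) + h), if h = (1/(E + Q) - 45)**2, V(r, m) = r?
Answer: 2209/3823592 ≈ 0.00057773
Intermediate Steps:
h = 4477456/2209 (h = (1/(-36 - 11) - 45)**2 = (1/(-47) - 45)**2 = (-1/47 - 45)**2 = (-2116/47)**2 = 4477456/2209 ≈ 2026.9)
A(X, g) = -208 + 8*g (A(X, g) = 8*(g - 26) = 8*(-26 + g) = -208 + 8*g)
1/(A(V(9, 6), -11) + h) = 1/((-208 + 8*(-11)) + 4477456/2209) = 1/((-208 - 88) + 4477456/2209) = 1/(-296 + 4477456/2209) = 1/(3823592/2209) = 2209/3823592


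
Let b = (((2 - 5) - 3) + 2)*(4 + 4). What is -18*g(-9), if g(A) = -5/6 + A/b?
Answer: 159/16 ≈ 9.9375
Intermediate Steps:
b = -32 (b = ((-3 - 3) + 2)*8 = (-6 + 2)*8 = -4*8 = -32)
g(A) = -⅚ - A/32 (g(A) = -5/6 + A/(-32) = -5*⅙ + A*(-1/32) = -⅚ - A/32)
-18*g(-9) = -18*(-⅚ - 1/32*(-9)) = -18*(-⅚ + 9/32) = -18*(-53/96) = 159/16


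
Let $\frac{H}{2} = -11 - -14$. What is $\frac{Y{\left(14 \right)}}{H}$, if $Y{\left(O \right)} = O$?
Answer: $\frac{7}{3} \approx 2.3333$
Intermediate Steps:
$H = 6$ ($H = 2 \left(-11 - -14\right) = 2 \left(-11 + 14\right) = 2 \cdot 3 = 6$)
$\frac{Y{\left(14 \right)}}{H} = \frac{14}{6} = 14 \cdot \frac{1}{6} = \frac{7}{3}$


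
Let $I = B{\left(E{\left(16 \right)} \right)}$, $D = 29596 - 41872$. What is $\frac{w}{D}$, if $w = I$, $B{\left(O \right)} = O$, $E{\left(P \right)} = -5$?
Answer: $\frac{5}{12276} \approx 0.0004073$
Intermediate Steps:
$D = -12276$ ($D = 29596 - 41872 = -12276$)
$I = -5$
$w = -5$
$\frac{w}{D} = - \frac{5}{-12276} = \left(-5\right) \left(- \frac{1}{12276}\right) = \frac{5}{12276}$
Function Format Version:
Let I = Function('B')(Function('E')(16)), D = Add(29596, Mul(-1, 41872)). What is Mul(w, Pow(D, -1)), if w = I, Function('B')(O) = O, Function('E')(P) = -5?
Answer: Rational(5, 12276) ≈ 0.00040730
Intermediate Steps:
D = -12276 (D = Add(29596, -41872) = -12276)
I = -5
w = -5
Mul(w, Pow(D, -1)) = Mul(-5, Pow(-12276, -1)) = Mul(-5, Rational(-1, 12276)) = Rational(5, 12276)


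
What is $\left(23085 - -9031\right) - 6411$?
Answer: $25705$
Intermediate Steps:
$\left(23085 - -9031\right) - 6411 = \left(23085 + 9031\right) - 6411 = 32116 - 6411 = 25705$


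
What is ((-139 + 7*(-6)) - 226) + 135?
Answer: -272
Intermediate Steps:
((-139 + 7*(-6)) - 226) + 135 = ((-139 - 42) - 226) + 135 = (-181 - 226) + 135 = -407 + 135 = -272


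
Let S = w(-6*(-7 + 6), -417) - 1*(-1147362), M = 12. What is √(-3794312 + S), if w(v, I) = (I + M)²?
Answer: 5*I*√99317 ≈ 1575.7*I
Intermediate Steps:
w(v, I) = (12 + I)² (w(v, I) = (I + 12)² = (12 + I)²)
S = 1311387 (S = (12 - 417)² - 1*(-1147362) = (-405)² + 1147362 = 164025 + 1147362 = 1311387)
√(-3794312 + S) = √(-3794312 + 1311387) = √(-2482925) = 5*I*√99317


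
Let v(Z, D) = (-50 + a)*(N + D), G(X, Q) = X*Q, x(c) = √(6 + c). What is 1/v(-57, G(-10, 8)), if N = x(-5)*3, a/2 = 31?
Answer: -1/924 ≈ -0.0010823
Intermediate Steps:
a = 62 (a = 2*31 = 62)
N = 3 (N = √(6 - 5)*3 = √1*3 = 1*3 = 3)
G(X, Q) = Q*X
v(Z, D) = 36 + 12*D (v(Z, D) = (-50 + 62)*(3 + D) = 12*(3 + D) = 36 + 12*D)
1/v(-57, G(-10, 8)) = 1/(36 + 12*(8*(-10))) = 1/(36 + 12*(-80)) = 1/(36 - 960) = 1/(-924) = -1/924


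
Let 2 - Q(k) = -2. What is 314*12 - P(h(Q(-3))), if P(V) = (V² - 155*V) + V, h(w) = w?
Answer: 4368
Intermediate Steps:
Q(k) = 4 (Q(k) = 2 - 1*(-2) = 2 + 2 = 4)
P(V) = V² - 154*V
314*12 - P(h(Q(-3))) = 314*12 - 4*(-154 + 4) = 3768 - 4*(-150) = 3768 - 1*(-600) = 3768 + 600 = 4368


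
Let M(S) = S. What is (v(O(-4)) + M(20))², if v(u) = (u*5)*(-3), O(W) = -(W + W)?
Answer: 10000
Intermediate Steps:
O(W) = -2*W
v(u) = -15*u (v(u) = (5*u)*(-3) = -15*u)
(v(O(-4)) + M(20))² = (-(-30)*(-4) + 20)² = (-15*8 + 20)² = (-120 + 20)² = (-100)² = 10000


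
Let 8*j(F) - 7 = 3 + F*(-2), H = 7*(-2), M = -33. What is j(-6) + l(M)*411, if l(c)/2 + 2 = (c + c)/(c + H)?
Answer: -91547/188 ≈ -486.95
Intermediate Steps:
H = -14
l(c) = -4 + 4*c/(-14 + c) (l(c) = -4 + 2*((c + c)/(c - 14)) = -4 + 2*((2*c)/(-14 + c)) = -4 + 2*(2*c/(-14 + c)) = -4 + 4*c/(-14 + c))
j(F) = 5/4 - F/4 (j(F) = 7/8 + (3 + F*(-2))/8 = 7/8 + (3 - 2*F)/8 = 7/8 + (3/8 - F/4) = 5/4 - F/4)
j(-6) + l(M)*411 = (5/4 - 1/4*(-6)) + (56/(-14 - 33))*411 = (5/4 + 3/2) + (56/(-47))*411 = 11/4 + (56*(-1/47))*411 = 11/4 - 56/47*411 = 11/4 - 23016/47 = -91547/188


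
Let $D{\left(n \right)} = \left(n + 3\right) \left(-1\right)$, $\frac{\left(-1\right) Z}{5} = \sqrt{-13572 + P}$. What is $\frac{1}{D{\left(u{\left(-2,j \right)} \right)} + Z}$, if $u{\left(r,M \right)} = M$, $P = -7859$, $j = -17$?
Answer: $\frac{14}{535971} + \frac{5 i \sqrt{21431}}{535971} \approx 2.6121 \cdot 10^{-5} + 0.0013657 i$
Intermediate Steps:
$Z = - 5 i \sqrt{21431}$ ($Z = - 5 \sqrt{-13572 - 7859} = - 5 \sqrt{-21431} = - 5 i \sqrt{21431} \approx - 731.97 i$)
$D{\left(n \right)} = -3 - n$ ($D{\left(n \right)} = \left(3 + n\right) \left(-1\right) = -3 - n$)
$\frac{1}{D{\left(u{\left(-2,j \right)} \right)} + Z} = \frac{1}{\left(-3 - -17\right) - 5 i \sqrt{21431}} = \frac{1}{\left(-3 + 17\right) - 5 i \sqrt{21431}} = \frac{1}{14 - 5 i \sqrt{21431}}$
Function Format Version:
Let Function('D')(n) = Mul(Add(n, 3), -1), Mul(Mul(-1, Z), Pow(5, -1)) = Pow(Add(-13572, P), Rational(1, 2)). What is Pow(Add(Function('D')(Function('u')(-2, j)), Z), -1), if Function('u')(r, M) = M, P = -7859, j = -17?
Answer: Add(Rational(14, 535971), Mul(Rational(5, 535971), I, Pow(21431, Rational(1, 2)))) ≈ Add(2.6121e-5, Mul(0.0013657, I))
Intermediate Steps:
Z = Mul(-5, I, Pow(21431, Rational(1, 2))) (Z = Mul(-5, Pow(Add(-13572, -7859), Rational(1, 2))) = Mul(-5, Pow(-21431, Rational(1, 2))) = Mul(-5, Mul(I, Pow(21431, Rational(1, 2)))) = Mul(-5, I, Pow(21431, Rational(1, 2))) ≈ Mul(-731.97, I))
Function('D')(n) = Add(-3, Mul(-1, n)) (Function('D')(n) = Mul(Add(3, n), -1) = Add(-3, Mul(-1, n)))
Pow(Add(Function('D')(Function('u')(-2, j)), Z), -1) = Pow(Add(Add(-3, Mul(-1, -17)), Mul(-5, I, Pow(21431, Rational(1, 2)))), -1) = Pow(Add(Add(-3, 17), Mul(-5, I, Pow(21431, Rational(1, 2)))), -1) = Pow(Add(14, Mul(-5, I, Pow(21431, Rational(1, 2)))), -1)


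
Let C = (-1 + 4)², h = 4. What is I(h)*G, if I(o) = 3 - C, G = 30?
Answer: -180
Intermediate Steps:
C = 9 (C = 3² = 9)
I(o) = -6 (I(o) = 3 - 1*9 = 3 - 9 = -6)
I(h)*G = -6*30 = -180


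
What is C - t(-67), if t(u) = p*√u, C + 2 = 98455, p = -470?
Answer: 98453 + 470*I*√67 ≈ 98453.0 + 3847.1*I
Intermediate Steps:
C = 98453 (C = -2 + 98455 = 98453)
t(u) = -470*√u
C - t(-67) = 98453 - (-470)*√(-67) = 98453 - (-470)*I*√67 = 98453 + 470*I*√67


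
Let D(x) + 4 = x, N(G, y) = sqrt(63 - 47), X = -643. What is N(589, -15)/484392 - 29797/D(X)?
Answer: 3608357753/78350406 ≈ 46.054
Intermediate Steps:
N(G, y) = 4 (N(G, y) = sqrt(16) = 4)
D(x) = -4 + x
N(589, -15)/484392 - 29797/D(X) = 4/484392 - 29797/(-4 - 643) = 4*(1/484392) - 29797/(-647) = 1/121098 - 29797*(-1/647) = 1/121098 + 29797/647 = 3608357753/78350406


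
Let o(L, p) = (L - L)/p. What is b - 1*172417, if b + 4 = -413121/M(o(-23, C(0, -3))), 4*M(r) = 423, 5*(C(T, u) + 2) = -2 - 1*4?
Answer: -24862189/141 ≈ -1.7633e+5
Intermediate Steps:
C(T, u) = -16/5 (C(T, u) = -2 + (-2 - 1*4)/5 = -2 + (-2 - 4)/5 = -2 + (⅕)*(-6) = -2 - 6/5 = -16/5)
o(L, p) = 0 (o(L, p) = 0/p = 0)
M(r) = 423/4 (M(r) = (¼)*423 = 423/4)
b = -551392/141 (b = -4 - 413121/423/4 = -4 - 413121*4/423 = -4 - 550828/141 = -551392/141 ≈ -3910.6)
b - 1*172417 = -551392/141 - 1*172417 = -551392/141 - 172417 = -24862189/141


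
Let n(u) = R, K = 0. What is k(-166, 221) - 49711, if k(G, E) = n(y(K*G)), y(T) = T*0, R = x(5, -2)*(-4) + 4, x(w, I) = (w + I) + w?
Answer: -49739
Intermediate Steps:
x(w, I) = I + 2*w (x(w, I) = (I + w) + w = I + 2*w)
R = -28 (R = (-2 + 2*5)*(-4) + 4 = (-2 + 10)*(-4) + 4 = 8*(-4) + 4 = -32 + 4 = -28)
y(T) = 0
n(u) = -28
k(G, E) = -28
k(-166, 221) - 49711 = -28 - 49711 = -49739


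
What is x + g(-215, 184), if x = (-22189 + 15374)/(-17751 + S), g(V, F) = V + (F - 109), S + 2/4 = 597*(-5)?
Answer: -5792590/41473 ≈ -139.67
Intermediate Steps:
S = -5971/2 (S = -½ + 597*(-5) = -½ - 2985 = -5971/2 ≈ -2985.5)
g(V, F) = -109 + F + V (g(V, F) = V + (-109 + F) = -109 + F + V)
x = 13630/41473 (x = (-22189 + 15374)/(-17751 - 5971/2) = -6815/(-41473/2) = -6815*(-2/41473) = 13630/41473 ≈ 0.32865)
x + g(-215, 184) = 13630/41473 + (-109 + 184 - 215) = 13630/41473 - 140 = -5792590/41473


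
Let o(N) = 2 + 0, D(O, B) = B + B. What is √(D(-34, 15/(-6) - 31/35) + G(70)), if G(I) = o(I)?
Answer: I*√5845/35 ≈ 2.1844*I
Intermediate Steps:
D(O, B) = 2*B
o(N) = 2
G(I) = 2
√(D(-34, 15/(-6) - 31/35) + G(70)) = √(2*(15/(-6) - 31/35) + 2) = √(2*(15*(-⅙) - 31*1/35) + 2) = √(2*(-5/2 - 31/35) + 2) = √(2*(-237/70) + 2) = √(-237/35 + 2) = √(-167/35) = I*√5845/35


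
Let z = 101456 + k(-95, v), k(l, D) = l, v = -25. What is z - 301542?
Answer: -200181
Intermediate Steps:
z = 101361 (z = 101456 - 95 = 101361)
z - 301542 = 101361 - 301542 = -200181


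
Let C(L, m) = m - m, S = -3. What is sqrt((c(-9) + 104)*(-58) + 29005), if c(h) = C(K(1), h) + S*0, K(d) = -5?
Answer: sqrt(22973) ≈ 151.57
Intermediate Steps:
C(L, m) = 0
c(h) = 0 (c(h) = 0 - 3*0 = 0 + 0 = 0)
sqrt((c(-9) + 104)*(-58) + 29005) = sqrt((0 + 104)*(-58) + 29005) = sqrt(104*(-58) + 29005) = sqrt(-6032 + 29005) = sqrt(22973)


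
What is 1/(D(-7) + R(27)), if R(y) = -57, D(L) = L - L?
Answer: -1/57 ≈ -0.017544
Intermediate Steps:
D(L) = 0
1/(D(-7) + R(27)) = 1/(0 - 57) = 1/(-57) = -1/57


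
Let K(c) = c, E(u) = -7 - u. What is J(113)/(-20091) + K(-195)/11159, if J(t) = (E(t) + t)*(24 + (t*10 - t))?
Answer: 25799296/74731823 ≈ 0.34522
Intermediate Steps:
J(t) = -168 - 63*t (J(t) = ((-7 - t) + t)*(24 + (t*10 - t)) = -7*(24 + (10*t - t)) = -7*(24 + 9*t) = -168 - 63*t)
J(113)/(-20091) + K(-195)/11159 = (-168 - 63*113)/(-20091) - 195/11159 = (-168 - 7119)*(-1/20091) - 195*1/11159 = -7287*(-1/20091) - 195/11159 = 2429/6697 - 195/11159 = 25799296/74731823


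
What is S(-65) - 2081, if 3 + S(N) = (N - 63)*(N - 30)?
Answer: 10076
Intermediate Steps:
S(N) = -3 + (-63 + N)*(-30 + N) (S(N) = -3 + (N - 63)*(N - 30) = -3 + (-63 + N)*(-30 + N))
S(-65) - 2081 = (1887 + (-65)² - 93*(-65)) - 2081 = (1887 + 4225 + 6045) - 2081 = 12157 - 2081 = 10076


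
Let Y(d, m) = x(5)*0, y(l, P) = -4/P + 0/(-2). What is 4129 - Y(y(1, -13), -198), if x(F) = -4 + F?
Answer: 4129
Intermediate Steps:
y(l, P) = -4/P (y(l, P) = -4/P + 0*(-1/2) = -4/P + 0 = -4/P)
Y(d, m) = 0 (Y(d, m) = (-4 + 5)*0 = 1*0 = 0)
4129 - Y(y(1, -13), -198) = 4129 - 1*0 = 4129 + 0 = 4129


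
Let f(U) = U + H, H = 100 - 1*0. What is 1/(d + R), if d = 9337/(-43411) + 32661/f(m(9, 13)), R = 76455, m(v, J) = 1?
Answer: 4384511/336634692139 ≈ 1.3025e-5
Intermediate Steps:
H = 100 (H = 100 + 0 = 100)
f(U) = 100 + U (f(U) = U + 100 = 100 + U)
d = 1416903634/4384511 (d = 9337/(-43411) + 32661/(100 + 1) = 9337*(-1/43411) + 32661/101 = -9337/43411 + 32661*(1/101) = -9337/43411 + 32661/101 = 1416903634/4384511 ≈ 323.16)
1/(d + R) = 1/(1416903634/4384511 + 76455) = 1/(336634692139/4384511) = 4384511/336634692139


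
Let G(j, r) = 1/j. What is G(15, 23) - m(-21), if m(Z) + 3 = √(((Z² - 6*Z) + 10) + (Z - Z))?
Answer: 46/15 - √577 ≈ -20.954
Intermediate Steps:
m(Z) = -3 + √(10 + Z² - 6*Z) (m(Z) = -3 + √(((Z² - 6*Z) + 10) + (Z - Z)) = -3 + √((10 + Z² - 6*Z) + 0) = -3 + √(10 + Z² - 6*Z))
G(15, 23) - m(-21) = 1/15 - (-3 + √(10 + (-21)² - 6*(-21))) = 1/15 - (-3 + √(10 + 441 + 126)) = 1/15 - (-3 + √577) = 1/15 + (3 - √577) = 46/15 - √577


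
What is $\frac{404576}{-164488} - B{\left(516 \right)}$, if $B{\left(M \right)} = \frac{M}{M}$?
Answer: $- \frac{71133}{20561} \approx -3.4596$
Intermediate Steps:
$B{\left(M \right)} = 1$
$\frac{404576}{-164488} - B{\left(516 \right)} = \frac{404576}{-164488} - 1 = 404576 \left(- \frac{1}{164488}\right) - 1 = - \frac{50572}{20561} - 1 = - \frac{71133}{20561}$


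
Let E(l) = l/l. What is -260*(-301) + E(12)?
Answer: 78261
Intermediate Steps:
E(l) = 1
-260*(-301) + E(12) = -260*(-301) + 1 = 78260 + 1 = 78261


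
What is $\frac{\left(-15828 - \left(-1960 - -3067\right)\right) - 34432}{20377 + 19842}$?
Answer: $- \frac{51367}{40219} \approx -1.2772$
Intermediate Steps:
$\frac{\left(-15828 - \left(-1960 - -3067\right)\right) - 34432}{20377 + 19842} = \frac{\left(-15828 - \left(-1960 + 3067\right)\right) - 34432}{40219} = \left(\left(-15828 - 1107\right) - 34432\right) \frac{1}{40219} = \left(-16935 - 34432\right) \frac{1}{40219} = \left(-51367\right) \frac{1}{40219} = - \frac{51367}{40219}$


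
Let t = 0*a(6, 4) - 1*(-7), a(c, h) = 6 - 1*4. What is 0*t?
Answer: 0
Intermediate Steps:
a(c, h) = 2 (a(c, h) = 6 - 4 = 2)
t = 7 (t = 0*2 - 1*(-7) = 0 + 7 = 7)
0*t = 0*7 = 0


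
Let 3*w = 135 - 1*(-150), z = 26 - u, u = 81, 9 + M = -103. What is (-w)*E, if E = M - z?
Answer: 5415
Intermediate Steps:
M = -112 (M = -9 - 103 = -112)
z = -55 (z = 26 - 1*81 = 26 - 81 = -55)
w = 95 (w = (135 - 1*(-150))/3 = (135 + 150)/3 = (⅓)*285 = 95)
E = -57 (E = -112 - 1*(-55) = -112 + 55 = -57)
(-w)*E = -1*95*(-57) = -95*(-57) = 5415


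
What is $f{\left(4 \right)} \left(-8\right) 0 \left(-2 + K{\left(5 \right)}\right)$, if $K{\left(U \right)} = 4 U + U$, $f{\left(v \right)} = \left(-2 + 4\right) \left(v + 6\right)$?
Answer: $0$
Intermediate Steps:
$f{\left(v \right)} = 12 + 2 v$ ($f{\left(v \right)} = 2 \left(6 + v\right) = 12 + 2 v$)
$K{\left(U \right)} = 5 U$
$f{\left(4 \right)} \left(-8\right) 0 \left(-2 + K{\left(5 \right)}\right) = \left(12 + 2 \cdot 4\right) \left(-8\right) 0 \left(-2 + 5 \cdot 5\right) = \left(12 + 8\right) \left(-8\right) 0 \left(-2 + 25\right) = 20 \left(-8\right) 0 \cdot 23 = \left(-160\right) 0 = 0$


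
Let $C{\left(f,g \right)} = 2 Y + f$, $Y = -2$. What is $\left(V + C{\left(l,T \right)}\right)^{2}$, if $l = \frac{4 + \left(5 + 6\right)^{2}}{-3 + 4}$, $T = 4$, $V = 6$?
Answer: $16129$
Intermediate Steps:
$l = 125$ ($l = \frac{4 + 11^{2}}{1} = \left(4 + 121\right) 1 = 125 \cdot 1 = 125$)
$C{\left(f,g \right)} = -4 + f$ ($C{\left(f,g \right)} = 2 \left(-2\right) + f = -4 + f$)
$\left(V + C{\left(l,T \right)}\right)^{2} = \left(6 + \left(-4 + 125\right)\right)^{2} = \left(6 + 121\right)^{2} = 127^{2} = 16129$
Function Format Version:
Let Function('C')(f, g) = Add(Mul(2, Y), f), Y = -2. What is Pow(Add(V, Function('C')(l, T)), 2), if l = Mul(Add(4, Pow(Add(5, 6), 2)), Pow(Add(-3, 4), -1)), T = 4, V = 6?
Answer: 16129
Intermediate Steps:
l = 125 (l = Mul(Add(4, Pow(11, 2)), Pow(1, -1)) = Mul(Add(4, 121), 1) = Mul(125, 1) = 125)
Function('C')(f, g) = Add(-4, f) (Function('C')(f, g) = Add(Mul(2, -2), f) = Add(-4, f))
Pow(Add(V, Function('C')(l, T)), 2) = Pow(Add(6, Add(-4, 125)), 2) = Pow(Add(6, 121), 2) = Pow(127, 2) = 16129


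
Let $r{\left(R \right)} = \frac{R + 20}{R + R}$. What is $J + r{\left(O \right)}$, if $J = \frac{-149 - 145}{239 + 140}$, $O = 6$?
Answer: $\frac{3163}{2274} \approx 1.3909$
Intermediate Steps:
$r{\left(R \right)} = \frac{20 + R}{2 R}$
$J = - \frac{294}{379} \approx -0.77573$
$J + r{\left(O \right)} = - \frac{294}{379} + \frac{20 + 6}{2 \cdot 6} = - \frac{294}{379} + \frac{1}{2} \cdot \frac{1}{6} \cdot 26 = - \frac{294}{379} + \frac{13}{6} = \frac{3163}{2274}$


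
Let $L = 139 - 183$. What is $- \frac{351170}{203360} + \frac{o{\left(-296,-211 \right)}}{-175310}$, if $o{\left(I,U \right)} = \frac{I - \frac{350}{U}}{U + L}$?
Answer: $- \frac{55207380186661}{31970071554800} \approx -1.7268$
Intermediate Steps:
$L = -44$
$o{\left(I,U \right)} = \frac{I - \frac{350}{U}}{-44 + U}$ ($o{\left(I,U \right)} = \frac{I - \frac{350}{U}}{U - 44} = \frac{I - \frac{350}{U}}{-44 + U}$)
$- \frac{351170}{203360} + \frac{o{\left(-296,-211 \right)}}{-175310} = - \frac{351170}{203360} + \frac{\frac{1}{-211} \frac{1}{-44 - 211} \left(-350 - -62456\right)}{-175310} = \left(-351170\right) \frac{1}{203360} + - \frac{-350 + 62456}{211 \left(-255\right)} \left(- \frac{1}{175310}\right) = - \frac{35117}{20336} + \left(- \frac{1}{211}\right) \left(- \frac{1}{255}\right) 62106 \left(- \frac{1}{175310}\right) = - \frac{35117}{20336} + \frac{20702}{17935} \left(- \frac{1}{175310}\right) = - \frac{35117}{20336} - \frac{10351}{1572092425} = - \frac{55207380186661}{31970071554800}$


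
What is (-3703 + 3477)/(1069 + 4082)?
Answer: -226/5151 ≈ -0.043875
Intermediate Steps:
(-3703 + 3477)/(1069 + 4082) = -226/5151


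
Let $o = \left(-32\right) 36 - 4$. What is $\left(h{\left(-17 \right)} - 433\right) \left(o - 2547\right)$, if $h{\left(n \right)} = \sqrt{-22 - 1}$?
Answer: $1603399 - 3703 i \sqrt{23} \approx 1.6034 \cdot 10^{6} - 17759.0 i$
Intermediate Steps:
$o = -1156$ ($o = -1152 - 4 = -1156$)
$h{\left(n \right)} = i \sqrt{23}$ ($h{\left(n \right)} = \sqrt{-23} = i \sqrt{23}$)
$\left(h{\left(-17 \right)} - 433\right) \left(o - 2547\right) = \left(i \sqrt{23} - 433\right) \left(-1156 - 2547\right) = \left(-433 + i \sqrt{23}\right) \left(-3703\right) = 1603399 - 3703 i \sqrt{23}$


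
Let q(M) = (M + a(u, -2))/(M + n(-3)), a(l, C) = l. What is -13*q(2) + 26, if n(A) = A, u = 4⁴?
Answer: 3380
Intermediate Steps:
u = 256
q(M) = (256 + M)/(-3 + M) (q(M) = (M + 256)/(M - 3) = (256 + M)/(-3 + M))
-13*q(2) + 26 = -13*(256 + 2)/(-3 + 2) + 26 = -13*258/(-1) + 26 = -(-13)*258 + 26 = -13*(-258) + 26 = 3354 + 26 = 3380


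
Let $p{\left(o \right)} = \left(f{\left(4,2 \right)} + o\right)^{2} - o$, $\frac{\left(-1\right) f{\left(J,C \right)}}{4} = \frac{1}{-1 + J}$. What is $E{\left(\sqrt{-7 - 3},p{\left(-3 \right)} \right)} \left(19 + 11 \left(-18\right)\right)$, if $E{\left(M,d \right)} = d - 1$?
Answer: $- \frac{33473}{9} \approx -3719.2$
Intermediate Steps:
$f{\left(J,C \right)} = - \frac{4}{-1 + J}$
$p{\left(o \right)} = \left(- \frac{4}{3} + o\right)^{2} - o$ ($p{\left(o \right)} = \left(- \frac{4}{-1 + 4} + o\right)^{2} - o = \left(- \frac{4}{3} + o\right)^{2} - o$)
$E{\left(M,d \right)} = -1 + d$
$E{\left(\sqrt{-7 - 3},p{\left(-3 \right)} \right)} \left(19 + 11 \left(-18\right)\right) = \left(-1 - \left(-3 - \frac{\left(-4 + 3 \left(-3\right)\right)^{2}}{9}\right)\right) \left(19 + 11 \left(-18\right)\right) = \left(-1 + \left(3 + \frac{\left(-4 - 9\right)^{2}}{9}\right)\right) \left(19 - 198\right) = \left(-1 + \left(3 + \frac{\left(-13\right)^{2}}{9}\right)\right) \left(-179\right) = \left(-1 + \left(3 + \frac{1}{9} \cdot 169\right)\right) \left(-179\right) = \left(-1 + \left(3 + \frac{169}{9}\right)\right) \left(-179\right) = \left(-1 + \frac{196}{9}\right) \left(-179\right) = \frac{187}{9} \left(-179\right) = - \frac{33473}{9}$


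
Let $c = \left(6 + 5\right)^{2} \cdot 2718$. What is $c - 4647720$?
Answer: $-4318842$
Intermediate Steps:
$c = 328878$ ($c = 11^{2} \cdot 2718 = 121 \cdot 2718 = 328878$)
$c - 4647720 = 328878 - 4647720 = -4318842$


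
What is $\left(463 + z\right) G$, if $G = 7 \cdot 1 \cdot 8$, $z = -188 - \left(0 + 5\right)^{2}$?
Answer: $14000$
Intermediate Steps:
$z = -213$ ($z = -188 - 5^{2} = -188 - 25 = -213$)
$G = 56$ ($G = 7 \cdot 8 = 56$)
$\left(463 + z\right) G = \left(463 - 213\right) 56 = 250 \cdot 56 = 14000$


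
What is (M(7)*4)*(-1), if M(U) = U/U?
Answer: -4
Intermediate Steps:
M(U) = 1
(M(7)*4)*(-1) = (1*4)*(-1) = 4*(-1) = -4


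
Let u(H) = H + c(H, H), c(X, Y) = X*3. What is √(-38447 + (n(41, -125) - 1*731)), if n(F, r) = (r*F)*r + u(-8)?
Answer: √601415 ≈ 775.51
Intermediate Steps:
c(X, Y) = 3*X
u(H) = 4*H (u(H) = H + 3*H = 4*H)
n(F, r) = -32 + F*r² (n(F, r) = (r*F)*r + 4*(-8) = (F*r)*r - 32 = F*r² - 32 = -32 + F*r²)
√(-38447 + (n(41, -125) - 1*731)) = √(-38447 + ((-32 + 41*(-125)²) - 1*731)) = √(-38447 + ((-32 + 41*15625) - 731)) = √(-38447 + ((-32 + 640625) - 731)) = √(-38447 + (640593 - 731)) = √(-38447 + 639862) = √601415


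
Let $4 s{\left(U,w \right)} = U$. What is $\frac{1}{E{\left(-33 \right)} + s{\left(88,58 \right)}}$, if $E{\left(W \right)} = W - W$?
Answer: $\frac{1}{22} \approx 0.045455$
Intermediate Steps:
$E{\left(W \right)} = 0$
$s{\left(U,w \right)} = \frac{U}{4}$
$\frac{1}{E{\left(-33 \right)} + s{\left(88,58 \right)}} = \frac{1}{0 + \frac{1}{4} \cdot 88} = \frac{1}{0 + 22} = \frac{1}{22}$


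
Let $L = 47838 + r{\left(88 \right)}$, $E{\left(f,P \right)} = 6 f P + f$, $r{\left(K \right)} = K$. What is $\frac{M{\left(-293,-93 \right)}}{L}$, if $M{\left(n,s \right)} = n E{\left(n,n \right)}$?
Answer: $- \frac{150836693}{47926} \approx -3147.3$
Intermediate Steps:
$E{\left(f,P \right)} = f + 6 P f$ ($E{\left(f,P \right)} = 6 P f + f = f + 6 P f$)
$L = 47926$ ($L = 47838 + 88 = 47926$)
$M{\left(n,s \right)} = n^{2} \left(1 + 6 n\right)$ ($M{\left(n,s \right)} = n n \left(1 + 6 n\right) = n^{2} \left(1 + 6 n\right)$)
$\frac{M{\left(-293,-93 \right)}}{L} = \frac{\left(-293\right)^{2} \left(1 + 6 \left(-293\right)\right)}{47926} = 85849 \left(1 - 1758\right) \frac{1}{47926} = 85849 \left(-1757\right) \frac{1}{47926} = \left(-150836693\right) \frac{1}{47926} = - \frac{150836693}{47926}$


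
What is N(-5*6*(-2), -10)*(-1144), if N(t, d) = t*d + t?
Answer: 617760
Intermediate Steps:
N(t, d) = t + d*t (N(t, d) = d*t + t = t + d*t)
N(-5*6*(-2), -10)*(-1144) = ((-5*6*(-2))*(1 - 10))*(-1144) = (-30*(-2)*(-9))*(-1144) = (60*(-9))*(-1144) = -540*(-1144) = 617760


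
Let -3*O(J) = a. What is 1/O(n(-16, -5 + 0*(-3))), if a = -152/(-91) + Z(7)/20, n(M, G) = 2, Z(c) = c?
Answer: -5460/3677 ≈ -1.4849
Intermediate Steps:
a = 3677/1820 (a = -152/(-91) + 7/20 = -152*(-1/91) + 7*(1/20) = 152/91 + 7/20 = 3677/1820 ≈ 2.0203)
O(J) = -3677/5460 (O(J) = -1/3*3677/1820 = -3677/5460)
1/O(n(-16, -5 + 0*(-3))) = 1/(-3677/5460) = -5460/3677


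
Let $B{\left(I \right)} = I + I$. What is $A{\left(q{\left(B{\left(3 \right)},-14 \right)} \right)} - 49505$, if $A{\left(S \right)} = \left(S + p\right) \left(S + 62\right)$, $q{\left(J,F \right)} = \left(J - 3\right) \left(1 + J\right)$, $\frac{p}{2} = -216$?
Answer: $-83618$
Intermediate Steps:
$B{\left(I \right)} = 2 I$
$p = -432$ ($p = 2 \left(-216\right) = -432$)
$q{\left(J,F \right)} = \left(1 + J\right) \left(-3 + J\right)$ ($q{\left(J,F \right)} = \left(-3 + J\right) \left(1 + J\right) = \left(1 + J\right) \left(-3 + J\right)$)
$A{\left(S \right)} = \left(-432 + S\right) \left(62 + S\right)$ ($A{\left(S \right)} = \left(S - 432\right) \left(S + 62\right) = \left(-432 + S\right) \left(62 + S\right)$)
$A{\left(q{\left(B{\left(3 \right)},-14 \right)} \right)} - 49505 = \left(-26784 + \left(-3 + \left(2 \cdot 3\right)^{2} - 2 \cdot 2 \cdot 3\right)^{2} - 370 \left(-3 + \left(2 \cdot 3\right)^{2} - 2 \cdot 2 \cdot 3\right)\right) - 49505 = \left(-26784 + \left(-3 + 6^{2} - 12\right)^{2} - 370 \left(-3 + 6^{2} - 12\right)\right) - 49505 = \left(-26784 + \left(-3 + 36 - 12\right)^{2} - 370 \left(-3 + 36 - 12\right)\right) - 49505 = \left(-26784 + 21^{2} - 7770\right) - 49505 = \left(-26784 + 441 - 7770\right) - 49505 = -34113 - 49505 = -83618$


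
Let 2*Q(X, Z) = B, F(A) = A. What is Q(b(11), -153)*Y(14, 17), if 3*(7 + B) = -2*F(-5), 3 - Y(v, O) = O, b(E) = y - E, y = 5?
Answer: 77/3 ≈ 25.667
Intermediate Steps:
b(E) = 5 - E
Y(v, O) = 3 - O
B = -11/3 (B = -7 + (-2*(-5))/3 = -7 + (⅓)*10 = -7 + 10/3 = -11/3 ≈ -3.6667)
Q(X, Z) = -11/6 (Q(X, Z) = (½)*(-11/3) = -11/6)
Q(b(11), -153)*Y(14, 17) = -11*(3 - 1*17)/6 = -11*(3 - 17)/6 = -11/6*(-14) = 77/3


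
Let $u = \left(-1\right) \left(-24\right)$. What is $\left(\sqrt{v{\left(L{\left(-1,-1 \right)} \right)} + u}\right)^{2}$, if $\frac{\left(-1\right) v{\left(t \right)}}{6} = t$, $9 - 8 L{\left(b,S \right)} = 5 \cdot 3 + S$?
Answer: $\frac{111}{4} \approx 27.75$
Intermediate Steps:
$L{\left(b,S \right)} = - \frac{3}{4} - \frac{S}{8}$ ($L{\left(b,S \right)} = \frac{9}{8} - \frac{5 \cdot 3 + S}{8} = \frac{9}{8} - \frac{15 + S}{8} = \frac{9}{8} - \left(\frac{15}{8} + \frac{S}{8}\right) = - \frac{3}{4} - \frac{S}{8}$)
$u = 24$
$v{\left(t \right)} = - 6 t$
$\left(\sqrt{v{\left(L{\left(-1,-1 \right)} \right)} + u}\right)^{2} = \left(\sqrt{- 6 \left(- \frac{3}{4} - - \frac{1}{8}\right) + 24}\right)^{2} = \left(\sqrt{- 6 \left(- \frac{3}{4} + \frac{1}{8}\right) + 24}\right)^{2} = \left(\sqrt{\left(-6\right) \left(- \frac{5}{8}\right) + 24}\right)^{2} = \left(\sqrt{\frac{15}{4} + 24}\right)^{2} = \left(\sqrt{\frac{111}{4}}\right)^{2} = \left(\frac{\sqrt{111}}{2}\right)^{2} = \frac{111}{4}$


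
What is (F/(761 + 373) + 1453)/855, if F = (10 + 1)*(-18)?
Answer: 91528/53865 ≈ 1.6992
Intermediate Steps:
F = -198 (F = 11*(-18) = -198)
(F/(761 + 373) + 1453)/855 = (-198/(761 + 373) + 1453)/855 = (-198/1134 + 1453)*(1/855) = (-198*1/1134 + 1453)*(1/855) = (-11/63 + 1453)*(1/855) = (91528/63)*(1/855) = 91528/53865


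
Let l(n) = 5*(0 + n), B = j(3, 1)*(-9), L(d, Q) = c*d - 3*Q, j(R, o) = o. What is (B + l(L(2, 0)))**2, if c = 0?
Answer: 81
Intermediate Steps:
L(d, Q) = -3*Q (L(d, Q) = 0*d - 3*Q = 0 - 3*Q = -3*Q)
B = -9 (B = 1*(-9) = -9)
l(n) = 5*n
(B + l(L(2, 0)))**2 = (-9 + 5*(-3*0))**2 = (-9 + 5*0)**2 = (-9 + 0)**2 = (-9)**2 = 81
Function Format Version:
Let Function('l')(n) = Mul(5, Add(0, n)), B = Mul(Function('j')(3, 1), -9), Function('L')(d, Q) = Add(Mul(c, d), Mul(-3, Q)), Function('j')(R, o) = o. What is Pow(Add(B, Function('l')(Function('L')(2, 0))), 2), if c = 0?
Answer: 81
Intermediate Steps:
Function('L')(d, Q) = Mul(-3, Q) (Function('L')(d, Q) = Add(Mul(0, d), Mul(-3, Q)) = Add(0, Mul(-3, Q)) = Mul(-3, Q))
B = -9 (B = Mul(1, -9) = -9)
Function('l')(n) = Mul(5, n)
Pow(Add(B, Function('l')(Function('L')(2, 0))), 2) = Pow(Add(-9, Mul(5, Mul(-3, 0))), 2) = Pow(Add(-9, Mul(5, 0)), 2) = Pow(Add(-9, 0), 2) = Pow(-9, 2) = 81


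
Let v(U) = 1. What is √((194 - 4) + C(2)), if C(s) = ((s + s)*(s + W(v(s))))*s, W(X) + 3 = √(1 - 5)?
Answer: √(182 + 16*I) ≈ 13.504 + 0.59243*I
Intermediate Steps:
W(X) = -3 + 2*I (W(X) = -3 + √(1 - 5) = -3 + √(-4) = -3 + 2*I)
C(s) = 2*s²*(-3 + s + 2*I) (C(s) = ((s + s)*(s + (-3 + 2*I)))*s = ((2*s)*(-3 + s + 2*I))*s = (2*s*(-3 + s + 2*I))*s = 2*s²*(-3 + s + 2*I))
√((194 - 4) + C(2)) = √((194 - 4) + 2*2²*(-3 + 2 + 2*I)) = √(190 + 2*4*(-1 + 2*I)) = √(190 + (-8 + 16*I)) = √(182 + 16*I)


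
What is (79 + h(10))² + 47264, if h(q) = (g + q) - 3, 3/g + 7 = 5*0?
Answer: 2674737/49 ≈ 54587.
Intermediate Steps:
g = -3/7 (g = 3/(-7 + 5*0) = 3/(-7 + 0) = 3/(-7) = 3*(-⅐) = -3/7 ≈ -0.42857)
h(q) = -24/7 + q (h(q) = (-3/7 + q) - 3 = -24/7 + q)
(79 + h(10))² + 47264 = (79 + (-24/7 + 10))² + 47264 = (79 + 46/7)² + 47264 = (599/7)² + 47264 = 358801/49 + 47264 = 2674737/49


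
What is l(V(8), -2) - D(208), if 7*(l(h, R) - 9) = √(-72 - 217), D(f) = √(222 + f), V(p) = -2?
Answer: 9 - √430 + 17*I/7 ≈ -11.736 + 2.4286*I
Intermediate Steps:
l(h, R) = 9 + 17*I/7 (l(h, R) = 9 + √(-72 - 217)/7 = 9 + √(-289)/7 = 9 + (17*I)/7 = 9 + 17*I/7)
l(V(8), -2) - D(208) = (9 + 17*I/7) - √(222 + 208) = (9 + 17*I/7) - √430 = 9 - √430 + 17*I/7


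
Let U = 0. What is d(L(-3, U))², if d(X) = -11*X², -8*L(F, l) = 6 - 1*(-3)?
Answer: 793881/4096 ≈ 193.82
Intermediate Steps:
L(F, l) = -9/8 (L(F, l) = -(6 - 1*(-3))/8 = -(6 + 3)/8 = -⅛*9 = -9/8)
d(L(-3, U))² = (-11*(-9/8)²)² = (-11*81/64)² = (-891/64)² = 793881/4096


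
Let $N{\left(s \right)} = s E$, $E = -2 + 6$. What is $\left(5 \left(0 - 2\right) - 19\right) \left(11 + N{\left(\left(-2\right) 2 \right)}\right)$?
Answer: $145$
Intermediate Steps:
$E = 4$
$N{\left(s \right)} = 4 s$ ($N{\left(s \right)} = s 4 = 4 s$)
$\left(5 \left(0 - 2\right) - 19\right) \left(11 + N{\left(\left(-2\right) 2 \right)}\right) = \left(5 \left(0 - 2\right) - 19\right) \left(11 + 4 \left(\left(-2\right) 2\right)\right) = \left(5 \left(-2\right) - 19\right) \left(11 + 4 \left(-4\right)\right) = \left(-10 - 19\right) \left(11 - 16\right) = \left(-29\right) \left(-5\right) = 145$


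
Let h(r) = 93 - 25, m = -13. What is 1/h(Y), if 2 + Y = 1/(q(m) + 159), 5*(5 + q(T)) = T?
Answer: 1/68 ≈ 0.014706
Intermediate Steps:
q(T) = -5 + T/5
Y = -1509/757 (Y = -2 + 1/((-5 + (⅕)*(-13)) + 159) = -2 + 1/((-5 - 13/5) + 159) = -2 + 1/(-38/5 + 159) = -2 + 1/(757/5) = -2 + 5/757 = -1509/757 ≈ -1.9934)
h(r) = 68
1/h(Y) = 1/68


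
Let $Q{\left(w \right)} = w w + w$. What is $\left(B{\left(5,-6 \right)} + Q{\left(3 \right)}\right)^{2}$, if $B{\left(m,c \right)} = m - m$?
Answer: $144$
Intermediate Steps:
$B{\left(m,c \right)} = 0$
$Q{\left(w \right)} = w + w^{2}$ ($Q{\left(w \right)} = w^{2} + w = w + w^{2}$)
$\left(B{\left(5,-6 \right)} + Q{\left(3 \right)}\right)^{2} = \left(0 + 3 \left(1 + 3\right)\right)^{2} = \left(0 + 3 \cdot 4\right)^{2} = \left(0 + 12\right)^{2} = 12^{2} = 144$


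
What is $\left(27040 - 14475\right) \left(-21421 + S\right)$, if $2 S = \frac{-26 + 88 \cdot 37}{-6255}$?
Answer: $- \frac{336716794610}{1251} \approx -2.6916 \cdot 10^{8}$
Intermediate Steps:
$S = - \frac{323}{1251}$ ($S = \frac{\left(-26 + 88 \cdot 37\right) \frac{1}{-6255}}{2} = \frac{\left(-26 + 3256\right) \left(- \frac{1}{6255}\right)}{2} = \frac{3230 \left(- \frac{1}{6255}\right)}{2} = \frac{1}{2} \left(- \frac{646}{1251}\right) = - \frac{323}{1251} \approx -0.25819$)
$\left(27040 - 14475\right) \left(-21421 + S\right) = \left(27040 - 14475\right) \left(-21421 - \frac{323}{1251}\right) = 12565 \left(- \frac{26797994}{1251}\right) = - \frac{336716794610}{1251}$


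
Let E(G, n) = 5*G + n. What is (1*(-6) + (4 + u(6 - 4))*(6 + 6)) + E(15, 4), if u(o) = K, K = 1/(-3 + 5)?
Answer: 127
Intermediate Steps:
K = ½ (K = 1/2 = ½ ≈ 0.50000)
u(o) = ½
E(G, n) = n + 5*G
(1*(-6) + (4 + u(6 - 4))*(6 + 6)) + E(15, 4) = (1*(-6) + (4 + ½)*(6 + 6)) + (4 + 5*15) = (-6 + (9/2)*12) + (4 + 75) = (-6 + 54) + 79 = 48 + 79 = 127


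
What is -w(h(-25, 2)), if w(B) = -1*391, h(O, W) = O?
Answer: 391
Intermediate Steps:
w(B) = -391
-w(h(-25, 2)) = -1*(-391) = 391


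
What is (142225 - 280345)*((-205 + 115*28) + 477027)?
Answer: -66303401040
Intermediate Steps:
(142225 - 280345)*((-205 + 115*28) + 477027) = -138120*((-205 + 3220) + 477027) = -138120*(3015 + 477027) = -138120*480042 = -66303401040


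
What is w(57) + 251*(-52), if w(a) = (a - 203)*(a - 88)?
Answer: -8526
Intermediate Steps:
w(a) = (-203 + a)*(-88 + a)
w(57) + 251*(-52) = (17864 + 57² - 291*57) + 251*(-52) = (17864 + 3249 - 16587) - 13052 = 4526 - 13052 = -8526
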